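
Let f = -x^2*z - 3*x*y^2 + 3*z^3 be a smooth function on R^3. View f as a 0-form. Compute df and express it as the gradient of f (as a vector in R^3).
df = (-2*x*z - 3*y^2) dx + (-6*x*y) dy + (-x^2 + 9*z^2) dz; grad f = (-2*x*z - 3*y^2, -6*x*y, -x^2 + 9*z^2)

For a 0-form f, d f = (∂f/∂x) dx + (∂f/∂y) dy + (∂f/∂z) dz. The components of the vector representation are exactly the entries of grad f in Cartesian coordinates:
  ∂f/∂x = -2*x*z - 3*y^2
  ∂f/∂y = -6*x*y
  ∂f/∂z = -x^2 + 9*z^2.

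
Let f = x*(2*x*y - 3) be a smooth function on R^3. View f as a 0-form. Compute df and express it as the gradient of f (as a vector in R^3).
df = (4*x*y - 3) dx + (2*x^2) dy + (0) dz; grad f = (4*x*y - 3, 2*x^2, 0)

For a 0-form f, d f = (∂f/∂x) dx + (∂f/∂y) dy + (∂f/∂z) dz. The components of the vector representation are exactly the entries of grad f in Cartesian coordinates:
  ∂f/∂x = 4*x*y - 3
  ∂f/∂y = 2*x^2
  ∂f/∂z = 0.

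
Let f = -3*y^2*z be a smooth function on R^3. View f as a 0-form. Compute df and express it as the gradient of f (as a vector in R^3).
df = (0) dx + (-6*y*z) dy + (-3*y^2) dz; grad f = (0, -6*y*z, -3*y^2)

For a 0-form f, d f = (∂f/∂x) dx + (∂f/∂y) dy + (∂f/∂z) dz. The components of the vector representation are exactly the entries of grad f in Cartesian coordinates:
  ∂f/∂x = 0
  ∂f/∂y = -6*y*z
  ∂f/∂z = -3*y^2.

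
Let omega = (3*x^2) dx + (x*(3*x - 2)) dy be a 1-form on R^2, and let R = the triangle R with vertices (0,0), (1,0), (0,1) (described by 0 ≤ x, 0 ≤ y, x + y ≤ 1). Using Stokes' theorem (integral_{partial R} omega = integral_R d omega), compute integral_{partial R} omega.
integral_(partial R) omega = 0

Stokes: integral_partial_R omega = integral_R d omega with d omega = (∂Q/∂x - ∂P/∂y) dx ∧ dy.
  ∂Q/∂x = 6*x - 2
  ∂P/∂y = 0
  integrand = ∂Q/∂x - ∂P/∂y = 6*x - 2.
Integrating over R: integral_0^1 integral_0^{1-x} (6*x - 2) dy dx = 0.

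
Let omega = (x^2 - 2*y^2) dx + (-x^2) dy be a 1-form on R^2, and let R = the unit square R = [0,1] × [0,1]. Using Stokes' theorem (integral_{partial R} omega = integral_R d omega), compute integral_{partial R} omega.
integral_(partial R) omega = 1

Stokes: integral_partial_R omega = integral_R d omega with d omega = (∂Q/∂x - ∂P/∂y) dx ∧ dy.
  ∂Q/∂x = -2*x
  ∂P/∂y = -4*y
  integrand = ∂Q/∂x - ∂P/∂y = -2*x + 4*y.
Integrating over R: integral_0^1 integral_0^1 (-2*x + 4*y) dx dy = 1.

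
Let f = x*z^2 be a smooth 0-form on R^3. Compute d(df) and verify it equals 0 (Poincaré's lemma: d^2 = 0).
d(df) = 0

Step 1: df = sum_i (∂f/∂x_i) dx_i = (z^2) dx + (0) dy + (2*x*z) dz.
Step 2: Apply d again. Using the 1-form formula, the coefficient of dx ∧ dy in d(df) is ∂^2 f/∂x ∂y - ∂^2 f/∂y ∂x = (0) - (0) = 0 (equality of mixed partials for smooth f).
Similarly for dx ∧ dz and dy ∧ dz — all coefficients vanish. So d(df) = 0.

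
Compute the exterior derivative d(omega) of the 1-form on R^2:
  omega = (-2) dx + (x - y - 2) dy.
d(omega) = (1) dx ∧ dy

For a 1-form omega = sum_i f_i dx_i, the exterior derivative is
  d(omega) = sum_{i < j} (∂f_j/∂x_i - ∂f_i/∂x_j) dx_i ∧ dx_j.
  coefficient of dx ∧ dy: ∂f_2/∂x - ∂f_1/∂y = ∂(x - y - 2)/∂x - ∂(-2)/∂y = 1
Assembling: d(omega) = (1) dx ∧ dy.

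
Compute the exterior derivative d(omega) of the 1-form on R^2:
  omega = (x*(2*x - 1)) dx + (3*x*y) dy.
d(omega) = (3*y) dx ∧ dy

For a 1-form omega = sum_i f_i dx_i, the exterior derivative is
  d(omega) = sum_{i < j} (∂f_j/∂x_i - ∂f_i/∂x_j) dx_i ∧ dx_j.
  coefficient of dx ∧ dy: ∂f_2/∂x - ∂f_1/∂y = ∂(3*x*y)/∂x - ∂(x*(2*x - 1))/∂y = 3*y
Assembling: d(omega) = (3*y) dx ∧ dy.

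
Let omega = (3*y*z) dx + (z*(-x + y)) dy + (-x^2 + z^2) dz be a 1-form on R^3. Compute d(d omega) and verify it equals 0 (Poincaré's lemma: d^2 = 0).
d(d omega) = 0

Step 1: d omega = sum_{i<j} (∂f_j/∂x_i - ∂f_i/∂x_j) dx_i ∧ dx_j:
  coeff of dx ∧ dy: -4*z
  coeff of dx ∧ dz: -2*x - 3*y
  coeff of dy ∧ dz: x - y
Step 2: Apply d again to each 2-form coefficient. The only possible 3-form in R^3 is dx ∧ dy ∧ dz, with coefficient
  ∂(coeff of dy∧dz)/∂x - ∂(coeff of dx∧dz)/∂y + ∂(coeff of dx∧dy)/∂z
  = ∂/∂x (x - y) - ∂/∂y (-2*x - 3*y) + ∂/∂z (-4*z).
Each of these terms simplifies to sums of mixed partials that cancel in pairs. The result is 0 (by equality of mixed partials for smooth functions — Schwarz / Clairaut).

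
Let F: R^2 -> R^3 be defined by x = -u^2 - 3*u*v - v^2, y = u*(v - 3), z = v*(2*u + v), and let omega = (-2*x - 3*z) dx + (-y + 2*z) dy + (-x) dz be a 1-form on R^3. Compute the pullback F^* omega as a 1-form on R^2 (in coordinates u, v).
F^* omega = (-4*u^3 - 4*u^2*v + 11*u*v^2 - 6*u*v - 9*u + 7*v^3 - 6*v^2) du + (-4*u^3 + 7*u^2*v + 3*u^2 + 13*u*v^2 + 4*v^3) dv

Using F^*(f dg) = (f ∘ F) d(g ∘ F), substitute each coordinate x_i by F_i(u, v) in f_i, and replace dx_i by d F_i = (∂F_i/∂u) du + (∂F_i/∂v) dv.
  For the x component: f_1(F) = 2*u^2 - v^2; d F_1 = (-2*u - 3*v) du + (-3*u - 2*v) dv
  For the y component: f_2(F) = 3*u*v + 3*u + 2*v^2; d F_2 = (v - 3) du + (u) dv
  For the z component: f_3(F) = u^2 + 3*u*v + v^2; d F_3 = (2*v) du + (2*u + 2*v) dv
Combining and collecting du, dv coefficients:
  coeff of du: -4*u^3 - 4*u^2*v + 11*u*v^2 - 6*u*v - 9*u + 7*v^3 - 6*v^2
  coeff of dv: -4*u^3 + 7*u^2*v + 3*u^2 + 13*u*v^2 + 4*v^3
F^* omega = (-4*u^3 - 4*u^2*v + 11*u*v^2 - 6*u*v - 9*u + 7*v^3 - 6*v^2) du + (-4*u^3 + 7*u^2*v + 3*u^2 + 13*u*v^2 + 4*v^3) dv.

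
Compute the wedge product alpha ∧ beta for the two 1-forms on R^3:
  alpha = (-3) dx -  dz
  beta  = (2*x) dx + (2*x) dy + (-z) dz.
alpha ∧ beta = (-6*x) dx ∧ dy + (2*x + 3*z) dx ∧ dz + (2*x) dy ∧ dz

Distribute the wedge, using dx_i ∧ dx_j = -dx_j ∧ dx_i and dx_i ∧ dx_i = 0. For each pair (i, j) with i < j, the coefficient of dx_i ∧ dx_j in alpha ∧ beta is (alpha_i * beta_j - alpha_j * beta_i). Collecting: alpha ∧ beta = (-6*x) dx ∧ dy + (2*x + 3*z) dx ∧ dz + (2*x) dy ∧ dz.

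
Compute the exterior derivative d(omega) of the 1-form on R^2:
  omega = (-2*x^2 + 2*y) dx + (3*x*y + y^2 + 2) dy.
d(omega) = (3*y - 2) dx ∧ dy

For a 1-form omega = sum_i f_i dx_i, the exterior derivative is
  d(omega) = sum_{i < j} (∂f_j/∂x_i - ∂f_i/∂x_j) dx_i ∧ dx_j.
  coefficient of dx ∧ dy: ∂f_2/∂x - ∂f_1/∂y = ∂(3*x*y + y^2 + 2)/∂x - ∂(-2*x^2 + 2*y)/∂y = 3*y - 2
Assembling: d(omega) = (3*y - 2) dx ∧ dy.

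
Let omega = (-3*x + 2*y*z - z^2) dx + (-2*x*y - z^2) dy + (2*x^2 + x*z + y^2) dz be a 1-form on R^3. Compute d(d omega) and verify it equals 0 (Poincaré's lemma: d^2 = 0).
d(d omega) = 0

Step 1: d omega = sum_{i<j} (∂f_j/∂x_i - ∂f_i/∂x_j) dx_i ∧ dx_j:
  coeff of dx ∧ dy: -2*y - 2*z
  coeff of dx ∧ dz: 4*x - 2*y + 3*z
  coeff of dy ∧ dz: 2*y + 2*z
Step 2: Apply d again to each 2-form coefficient. The only possible 3-form in R^3 is dx ∧ dy ∧ dz, with coefficient
  ∂(coeff of dy∧dz)/∂x - ∂(coeff of dx∧dz)/∂y + ∂(coeff of dx∧dy)/∂z
  = ∂/∂x (2*y + 2*z) - ∂/∂y (4*x - 2*y + 3*z) + ∂/∂z (-2*y - 2*z).
Each of these terms simplifies to sums of mixed partials that cancel in pairs. The result is 0 (by equality of mixed partials for smooth functions — Schwarz / Clairaut).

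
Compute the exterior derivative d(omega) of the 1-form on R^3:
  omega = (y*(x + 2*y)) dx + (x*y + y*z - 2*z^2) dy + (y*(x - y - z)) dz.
d(omega) = (-x - 3*y) dx ∧ dy + (y) dx ∧ dz + (x - 3*y + 3*z) dy ∧ dz

For a 1-form omega = sum_i f_i dx_i, the exterior derivative is
  d(omega) = sum_{i < j} (∂f_j/∂x_i - ∂f_i/∂x_j) dx_i ∧ dx_j.
  coefficient of dx ∧ dy: ∂f_2/∂x - ∂f_1/∂y = ∂(x*y + y*z - 2*z^2)/∂x - ∂(y*(x + 2*y))/∂y = -x - 3*y
  coefficient of dx ∧ dz: ∂f_3/∂x - ∂f_1/∂z = ∂(y*(x - y - z))/∂x - ∂(y*(x + 2*y))/∂z = y
  coefficient of dy ∧ dz: ∂f_3/∂y - ∂f_2/∂z = ∂(y*(x - y - z))/∂y - ∂(x*y + y*z - 2*z^2)/∂z = x - 3*y + 3*z
Assembling: d(omega) = (-x - 3*y) dx ∧ dy + (y) dx ∧ dz + (x - 3*y + 3*z) dy ∧ dz.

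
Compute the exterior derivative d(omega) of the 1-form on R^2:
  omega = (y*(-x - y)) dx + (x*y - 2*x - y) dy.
d(omega) = (x + 3*y - 2) dx ∧ dy

For a 1-form omega = sum_i f_i dx_i, the exterior derivative is
  d(omega) = sum_{i < j} (∂f_j/∂x_i - ∂f_i/∂x_j) dx_i ∧ dx_j.
  coefficient of dx ∧ dy: ∂f_2/∂x - ∂f_1/∂y = ∂(x*y - 2*x - y)/∂x - ∂(y*(-x - y))/∂y = x + 3*y - 2
Assembling: d(omega) = (x + 3*y - 2) dx ∧ dy.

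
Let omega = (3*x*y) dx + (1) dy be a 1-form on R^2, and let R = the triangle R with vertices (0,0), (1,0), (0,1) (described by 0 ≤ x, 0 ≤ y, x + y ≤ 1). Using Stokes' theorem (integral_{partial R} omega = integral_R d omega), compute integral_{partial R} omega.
integral_(partial R) omega = -1/2

Stokes: integral_partial_R omega = integral_R d omega with d omega = (∂Q/∂x - ∂P/∂y) dx ∧ dy.
  ∂Q/∂x = 0
  ∂P/∂y = 3*x
  integrand = ∂Q/∂x - ∂P/∂y = -3*x.
Integrating over R: integral_0^1 integral_0^{1-x} (-3*x) dy dx = -1/2.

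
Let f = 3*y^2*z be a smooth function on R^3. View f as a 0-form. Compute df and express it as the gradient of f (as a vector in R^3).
df = (0) dx + (6*y*z) dy + (3*y^2) dz; grad f = (0, 6*y*z, 3*y^2)

For a 0-form f, d f = (∂f/∂x) dx + (∂f/∂y) dy + (∂f/∂z) dz. The components of the vector representation are exactly the entries of grad f in Cartesian coordinates:
  ∂f/∂x = 0
  ∂f/∂y = 6*y*z
  ∂f/∂z = 3*y^2.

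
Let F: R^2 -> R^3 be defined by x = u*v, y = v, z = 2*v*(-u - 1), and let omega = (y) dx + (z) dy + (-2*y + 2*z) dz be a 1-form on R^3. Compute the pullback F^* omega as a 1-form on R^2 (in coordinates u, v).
F^* omega = (v^2*(8*u + 13)) du + (v*(8*u^2 + 19*u + 10)) dv

Using F^*(f dg) = (f ∘ F) d(g ∘ F), substitute each coordinate x_i by F_i(u, v) in f_i, and replace dx_i by d F_i = (∂F_i/∂u) du + (∂F_i/∂v) dv.
  For the x component: f_1(F) = v; d F_1 = (v) du + (u) dv
  For the y component: f_2(F) = 2*v*(-u - 1); d F_2 = (0) du + (1) dv
  For the z component: f_3(F) = 2*v*(-2*u - 3); d F_3 = (-2*v) du + (-2*u - 2) dv
Combining and collecting du, dv coefficients:
  coeff of du: v^2*(8*u + 13)
  coeff of dv: v*(8*u^2 + 19*u + 10)
F^* omega = (v^2*(8*u + 13)) du + (v*(8*u^2 + 19*u + 10)) dv.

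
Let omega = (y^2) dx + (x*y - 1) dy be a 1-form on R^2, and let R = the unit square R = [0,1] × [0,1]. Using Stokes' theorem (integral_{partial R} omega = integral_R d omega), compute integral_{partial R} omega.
integral_(partial R) omega = -1/2

Stokes: integral_partial_R omega = integral_R d omega with d omega = (∂Q/∂x - ∂P/∂y) dx ∧ dy.
  ∂Q/∂x = y
  ∂P/∂y = 2*y
  integrand = ∂Q/∂x - ∂P/∂y = -y.
Integrating over R: integral_0^1 integral_0^1 (-y) dx dy = -1/2.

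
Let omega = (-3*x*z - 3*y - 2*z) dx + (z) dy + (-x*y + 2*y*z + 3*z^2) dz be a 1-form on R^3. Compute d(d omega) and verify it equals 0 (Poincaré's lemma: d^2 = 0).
d(d omega) = 0

Step 1: d omega = sum_{i<j} (∂f_j/∂x_i - ∂f_i/∂x_j) dx_i ∧ dx_j:
  coeff of dx ∧ dy: 3
  coeff of dx ∧ dz: 3*x - y + 2
  coeff of dy ∧ dz: -x + 2*z - 1
Step 2: Apply d again to each 2-form coefficient. The only possible 3-form in R^3 is dx ∧ dy ∧ dz, with coefficient
  ∂(coeff of dy∧dz)/∂x - ∂(coeff of dx∧dz)/∂y + ∂(coeff of dx∧dy)/∂z
  = ∂/∂x (-x + 2*z - 1) - ∂/∂y (3*x - y + 2) + ∂/∂z (3).
Each of these terms simplifies to sums of mixed partials that cancel in pairs. The result is 0 (by equality of mixed partials for smooth functions — Schwarz / Clairaut).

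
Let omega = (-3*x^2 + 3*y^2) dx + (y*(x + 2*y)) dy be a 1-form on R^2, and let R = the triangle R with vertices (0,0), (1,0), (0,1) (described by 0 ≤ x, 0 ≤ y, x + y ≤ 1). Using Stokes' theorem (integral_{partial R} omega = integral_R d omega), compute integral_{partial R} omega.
integral_(partial R) omega = -5/6

Stokes: integral_partial_R omega = integral_R d omega with d omega = (∂Q/∂x - ∂P/∂y) dx ∧ dy.
  ∂Q/∂x = y
  ∂P/∂y = 6*y
  integrand = ∂Q/∂x - ∂P/∂y = -5*y.
Integrating over R: integral_0^1 integral_0^{1-x} (-5*y) dy dx = -5/6.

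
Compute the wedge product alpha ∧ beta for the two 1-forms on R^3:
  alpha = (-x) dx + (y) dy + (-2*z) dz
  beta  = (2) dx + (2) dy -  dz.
alpha ∧ beta = (-2*x - 2*y) dx ∧ dy + (x + 4*z) dx ∧ dz + (-y + 4*z) dy ∧ dz

Distribute the wedge, using dx_i ∧ dx_j = -dx_j ∧ dx_i and dx_i ∧ dx_i = 0. For each pair (i, j) with i < j, the coefficient of dx_i ∧ dx_j in alpha ∧ beta is (alpha_i * beta_j - alpha_j * beta_i). Collecting: alpha ∧ beta = (-2*x - 2*y) dx ∧ dy + (x + 4*z) dx ∧ dz + (-y + 4*z) dy ∧ dz.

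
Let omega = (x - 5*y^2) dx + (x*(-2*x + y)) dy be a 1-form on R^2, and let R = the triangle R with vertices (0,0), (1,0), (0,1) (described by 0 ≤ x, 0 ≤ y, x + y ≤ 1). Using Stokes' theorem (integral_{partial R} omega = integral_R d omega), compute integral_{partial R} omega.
integral_(partial R) omega = 7/6

Stokes: integral_partial_R omega = integral_R d omega with d omega = (∂Q/∂x - ∂P/∂y) dx ∧ dy.
  ∂Q/∂x = -4*x + y
  ∂P/∂y = -10*y
  integrand = ∂Q/∂x - ∂P/∂y = -4*x + 11*y.
Integrating over R: integral_0^1 integral_0^{1-x} (-4*x + 11*y) dy dx = 7/6.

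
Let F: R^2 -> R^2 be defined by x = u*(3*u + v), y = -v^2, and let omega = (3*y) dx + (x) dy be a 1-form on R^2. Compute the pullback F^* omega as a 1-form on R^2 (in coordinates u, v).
F^* omega = (3*v^2*(-6*u - v)) du + (u*v*(-6*u - 5*v)) dv

Using F^*(f dg) = (f ∘ F) d(g ∘ F), substitute each coordinate x_i by F_i(u, v) in f_i, and replace dx_i by d F_i = (∂F_i/∂u) du + (∂F_i/∂v) dv.
  For the x component: f_1(F) = -3*v^2; d F_1 = (6*u + v) du + (u) dv
  For the y component: f_2(F) = u*(3*u + v); d F_2 = (0) du + (-2*v) dv
Combining and collecting du, dv coefficients:
  coeff of du: 3*v^2*(-6*u - v)
  coeff of dv: u*v*(-6*u - 5*v)
F^* omega = (3*v^2*(-6*u - v)) du + (u*v*(-6*u - 5*v)) dv.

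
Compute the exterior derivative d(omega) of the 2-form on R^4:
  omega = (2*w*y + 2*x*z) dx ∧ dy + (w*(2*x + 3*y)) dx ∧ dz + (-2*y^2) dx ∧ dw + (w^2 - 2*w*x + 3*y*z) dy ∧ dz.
d(omega) = (-5*w + 2*x) dx ∧ dy ∧ dz + (6*y) dx ∧ dy ∧ dw + (2*x + 3*y) dx ∧ dz ∧ dw + (2*w - 2*x) dy ∧ dz ∧ dw

For a 2-form omega = sum_{i<j} g_{ij} dx_i ∧ dx_j, the exterior derivative is
  d(omega) = sum_{i<j} d(g_{ij}) ∧ dx_i ∧ dx_j = sum_{i<j, k} (∂g_{ij}/∂x_k) dx_k ∧ dx_i ∧ dx_j.
Expand each term, using dx_k ∧ dx_i ∧ dx_j = sgn(permutation) dx_{(a)} ∧ dx_{(b)} ∧ dx_{(c)} with (a < b < c) sorted:
  d(2*w*y + 2*x*z) includes (∂/∂z)(2*w*y + 2*x*z) dz = (2*x) dz, which multiplied by dx ∧ dy gives (2*x) dx ∧ dy ∧ dz
  d(2*w*y + 2*x*z) includes (∂/∂w)(2*w*y + 2*x*z) dw = (2*y) dw, which multiplied by dx ∧ dy gives (2*y) dx ∧ dy ∧ dw
  d(w*(2*x + 3*y)) includes (∂/∂y)(w*(2*x + 3*y)) dy = (3*w) dy, which multiplied by dx ∧ dz gives (-3*w) dx ∧ dy ∧ dz
  d(w*(2*x + 3*y)) includes (∂/∂w)(w*(2*x + 3*y)) dw = (2*x + 3*y) dw, which multiplied by dx ∧ dz gives (2*x + 3*y) dx ∧ dz ∧ dw
  d(-2*y^2) includes (∂/∂y)(-2*y^2) dy = (-4*y) dy, which multiplied by dx ∧ dw gives (4*y) dx ∧ dy ∧ dw
  d(w^2 - 2*w*x + 3*y*z) includes (∂/∂x)(w^2 - 2*w*x + 3*y*z) dx = (-2*w) dx, which multiplied by dy ∧ dz gives (-2*w) dx ∧ dy ∧ dz
  d(w^2 - 2*w*x + 3*y*z) includes (∂/∂w)(w^2 - 2*w*x + 3*y*z) dw = (2*w - 2*x) dw, which multiplied by dy ∧ dz gives (2*w - 2*x) dy ∧ dz ∧ dw
Collecting like 3-forms: d(omega) = (-5*w + 2*x) dx ∧ dy ∧ dz + (6*y) dx ∧ dy ∧ dw + (2*x + 3*y) dx ∧ dz ∧ dw + (2*w - 2*x) dy ∧ dz ∧ dw.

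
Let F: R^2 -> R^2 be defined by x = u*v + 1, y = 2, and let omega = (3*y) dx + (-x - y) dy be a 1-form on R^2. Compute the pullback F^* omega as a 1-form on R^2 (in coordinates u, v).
F^* omega = (6*v) du + (6*u) dv

Using F^*(f dg) = (f ∘ F) d(g ∘ F), substitute each coordinate x_i by F_i(u, v) in f_i, and replace dx_i by d F_i = (∂F_i/∂u) du + (∂F_i/∂v) dv.
  For the x component: f_1(F) = 6; d F_1 = (v) du + (u) dv
  For the y component: f_2(F) = -u*v - 3; d F_2 = (0) du + (0) dv
Combining and collecting du, dv coefficients:
  coeff of du: 6*v
  coeff of dv: 6*u
F^* omega = (6*v) du + (6*u) dv.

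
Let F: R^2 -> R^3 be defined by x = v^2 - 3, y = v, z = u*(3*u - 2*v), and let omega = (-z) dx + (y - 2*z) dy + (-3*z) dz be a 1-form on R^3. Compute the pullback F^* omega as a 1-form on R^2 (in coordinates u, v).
F^* omega = (6*u*(-9*u^2 + 9*u*v - 2*v^2)) du + (18*u^3 - 18*u^2*v - 6*u^2 + 4*u*v^2 + 4*u*v + v) dv

Using F^*(f dg) = (f ∘ F) d(g ∘ F), substitute each coordinate x_i by F_i(u, v) in f_i, and replace dx_i by d F_i = (∂F_i/∂u) du + (∂F_i/∂v) dv.
  For the x component: f_1(F) = u*(-3*u + 2*v); d F_1 = (0) du + (2*v) dv
  For the y component: f_2(F) = -6*u^2 + 4*u*v + v; d F_2 = (0) du + (1) dv
  For the z component: f_3(F) = 3*u*(-3*u + 2*v); d F_3 = (6*u - 2*v) du + (-2*u) dv
Combining and collecting du, dv coefficients:
  coeff of du: 6*u*(-9*u^2 + 9*u*v - 2*v^2)
  coeff of dv: 18*u^3 - 18*u^2*v - 6*u^2 + 4*u*v^2 + 4*u*v + v
F^* omega = (6*u*(-9*u^2 + 9*u*v - 2*v^2)) du + (18*u^3 - 18*u^2*v - 6*u^2 + 4*u*v^2 + 4*u*v + v) dv.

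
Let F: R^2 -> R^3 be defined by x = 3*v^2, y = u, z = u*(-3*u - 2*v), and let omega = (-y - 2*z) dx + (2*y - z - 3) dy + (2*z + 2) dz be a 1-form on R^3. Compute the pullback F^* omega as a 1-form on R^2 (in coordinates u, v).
F^* omega = (36*u^3 + 36*u^2*v + 3*u^2 + 8*u*v^2 + 2*u*v - 10*u - 4*v - 3) du + (2*u*(6*u^2 + 22*u*v + 12*v^2 - 3*v - 2)) dv

Using F^*(f dg) = (f ∘ F) d(g ∘ F), substitute each coordinate x_i by F_i(u, v) in f_i, and replace dx_i by d F_i = (∂F_i/∂u) du + (∂F_i/∂v) dv.
  For the x component: f_1(F) = u*(6*u + 4*v - 1); d F_1 = (0) du + (6*v) dv
  For the y component: f_2(F) = 3*u^2 + 2*u*v + 2*u - 3; d F_2 = (1) du + (0) dv
  For the z component: f_3(F) = -6*u^2 - 4*u*v + 2; d F_3 = (-6*u - 2*v) du + (-2*u) dv
Combining and collecting du, dv coefficients:
  coeff of du: 36*u^3 + 36*u^2*v + 3*u^2 + 8*u*v^2 + 2*u*v - 10*u - 4*v - 3
  coeff of dv: 2*u*(6*u^2 + 22*u*v + 12*v^2 - 3*v - 2)
F^* omega = (36*u^3 + 36*u^2*v + 3*u^2 + 8*u*v^2 + 2*u*v - 10*u - 4*v - 3) du + (2*u*(6*u^2 + 22*u*v + 12*v^2 - 3*v - 2)) dv.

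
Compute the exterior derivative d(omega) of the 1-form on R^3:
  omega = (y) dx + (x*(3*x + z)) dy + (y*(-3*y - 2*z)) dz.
d(omega) = (6*x + z - 1) dx ∧ dy + (-x - 6*y - 2*z) dy ∧ dz

For a 1-form omega = sum_i f_i dx_i, the exterior derivative is
  d(omega) = sum_{i < j} (∂f_j/∂x_i - ∂f_i/∂x_j) dx_i ∧ dx_j.
  coefficient of dx ∧ dy: ∂f_2/∂x - ∂f_1/∂y = ∂(x*(3*x + z))/∂x - ∂(y)/∂y = 6*x + z - 1
  coefficient of dy ∧ dz: ∂f_3/∂y - ∂f_2/∂z = ∂(y*(-3*y - 2*z))/∂y - ∂(x*(3*x + z))/∂z = -x - 6*y - 2*z
Assembling: d(omega) = (6*x + z - 1) dx ∧ dy + (-x - 6*y - 2*z) dy ∧ dz.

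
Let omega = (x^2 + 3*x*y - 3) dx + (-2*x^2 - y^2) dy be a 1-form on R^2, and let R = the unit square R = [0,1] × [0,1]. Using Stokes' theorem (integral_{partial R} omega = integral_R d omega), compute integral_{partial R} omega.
integral_(partial R) omega = -7/2

Stokes: integral_partial_R omega = integral_R d omega with d omega = (∂Q/∂x - ∂P/∂y) dx ∧ dy.
  ∂Q/∂x = -4*x
  ∂P/∂y = 3*x
  integrand = ∂Q/∂x - ∂P/∂y = -7*x.
Integrating over R: integral_0^1 integral_0^1 (-7*x) dx dy = -7/2.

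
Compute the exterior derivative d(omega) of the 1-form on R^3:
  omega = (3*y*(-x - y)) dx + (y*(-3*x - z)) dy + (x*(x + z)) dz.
d(omega) = (3*x + 3*y) dx ∧ dy + (2*x + z) dx ∧ dz + (y) dy ∧ dz

For a 1-form omega = sum_i f_i dx_i, the exterior derivative is
  d(omega) = sum_{i < j} (∂f_j/∂x_i - ∂f_i/∂x_j) dx_i ∧ dx_j.
  coefficient of dx ∧ dy: ∂f_2/∂x - ∂f_1/∂y = ∂(y*(-3*x - z))/∂x - ∂(3*y*(-x - y))/∂y = 3*x + 3*y
  coefficient of dx ∧ dz: ∂f_3/∂x - ∂f_1/∂z = ∂(x*(x + z))/∂x - ∂(3*y*(-x - y))/∂z = 2*x + z
  coefficient of dy ∧ dz: ∂f_3/∂y - ∂f_2/∂z = ∂(x*(x + z))/∂y - ∂(y*(-3*x - z))/∂z = y
Assembling: d(omega) = (3*x + 3*y) dx ∧ dy + (2*x + z) dx ∧ dz + (y) dy ∧ dz.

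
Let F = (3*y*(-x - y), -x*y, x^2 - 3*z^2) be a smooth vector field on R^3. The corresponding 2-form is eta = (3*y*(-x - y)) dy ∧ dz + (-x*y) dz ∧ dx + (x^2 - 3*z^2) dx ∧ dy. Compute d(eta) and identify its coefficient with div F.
d(eta) = (-x - 3*y - 6*z) dx ∧ dy ∧ dz; div F = -x - 3*y - 6*z

For a 2-form in R^3 of the form above, applying d gives a 3-form with coefficient ∂P/∂x + ∂Q/∂y + ∂R/∂z:
  ∂P/∂x = -3*y
  ∂Q/∂y = -x
  ∂R/∂z = -6*z
Sum = -x - 3*y - 6*z, which is exactly div F.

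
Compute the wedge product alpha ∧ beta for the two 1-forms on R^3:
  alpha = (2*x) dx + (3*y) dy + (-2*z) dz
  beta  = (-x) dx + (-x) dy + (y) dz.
alpha ∧ beta = (x*(-2*x + 3*y)) dx ∧ dy + (2*x*(y - z)) dx ∧ dz + (-2*x*z + 3*y^2) dy ∧ dz

Distribute the wedge, using dx_i ∧ dx_j = -dx_j ∧ dx_i and dx_i ∧ dx_i = 0. For each pair (i, j) with i < j, the coefficient of dx_i ∧ dx_j in alpha ∧ beta is (alpha_i * beta_j - alpha_j * beta_i). Collecting: alpha ∧ beta = (x*(-2*x + 3*y)) dx ∧ dy + (2*x*(y - z)) dx ∧ dz + (-2*x*z + 3*y^2) dy ∧ dz.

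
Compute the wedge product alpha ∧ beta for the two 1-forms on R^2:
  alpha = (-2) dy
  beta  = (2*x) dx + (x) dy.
alpha ∧ beta = (4*x) dx ∧ dy

Distribute the wedge, using dx_i ∧ dx_j = -dx_j ∧ dx_i and dx_i ∧ dx_i = 0. For each pair (i, j) with i < j, the coefficient of dx_i ∧ dx_j in alpha ∧ beta is (alpha_i * beta_j - alpha_j * beta_i). Collecting: alpha ∧ beta = (4*x) dx ∧ dy.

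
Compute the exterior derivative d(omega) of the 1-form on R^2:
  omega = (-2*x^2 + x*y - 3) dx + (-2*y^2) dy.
d(omega) = (-x) dx ∧ dy

For a 1-form omega = sum_i f_i dx_i, the exterior derivative is
  d(omega) = sum_{i < j} (∂f_j/∂x_i - ∂f_i/∂x_j) dx_i ∧ dx_j.
  coefficient of dx ∧ dy: ∂f_2/∂x - ∂f_1/∂y = ∂(-2*y^2)/∂x - ∂(-2*x^2 + x*y - 3)/∂y = -x
Assembling: d(omega) = (-x) dx ∧ dy.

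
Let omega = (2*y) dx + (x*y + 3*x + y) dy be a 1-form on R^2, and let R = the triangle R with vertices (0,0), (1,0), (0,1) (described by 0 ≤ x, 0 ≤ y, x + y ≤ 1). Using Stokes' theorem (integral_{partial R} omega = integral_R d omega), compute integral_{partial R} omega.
integral_(partial R) omega = 2/3

Stokes: integral_partial_R omega = integral_R d omega with d omega = (∂Q/∂x - ∂P/∂y) dx ∧ dy.
  ∂Q/∂x = y + 3
  ∂P/∂y = 2
  integrand = ∂Q/∂x - ∂P/∂y = y + 1.
Integrating over R: integral_0^1 integral_0^{1-x} (y + 1) dy dx = 2/3.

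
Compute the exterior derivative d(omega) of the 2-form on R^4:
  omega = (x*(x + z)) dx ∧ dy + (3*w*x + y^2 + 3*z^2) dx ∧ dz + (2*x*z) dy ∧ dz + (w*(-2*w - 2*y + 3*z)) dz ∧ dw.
d(omega) = (x - 2*y + 2*z) dx ∧ dy ∧ dz + (3*x) dx ∧ dz ∧ dw + (-2*w) dy ∧ dz ∧ dw

For a 2-form omega = sum_{i<j} g_{ij} dx_i ∧ dx_j, the exterior derivative is
  d(omega) = sum_{i<j} d(g_{ij}) ∧ dx_i ∧ dx_j = sum_{i<j, k} (∂g_{ij}/∂x_k) dx_k ∧ dx_i ∧ dx_j.
Expand each term, using dx_k ∧ dx_i ∧ dx_j = sgn(permutation) dx_{(a)} ∧ dx_{(b)} ∧ dx_{(c)} with (a < b < c) sorted:
  d(x*(x + z)) includes (∂/∂z)(x*(x + z)) dz = (x) dz, which multiplied by dx ∧ dy gives (x) dx ∧ dy ∧ dz
  d(3*w*x + y^2 + 3*z^2) includes (∂/∂y)(3*w*x + y^2 + 3*z^2) dy = (2*y) dy, which multiplied by dx ∧ dz gives (-2*y) dx ∧ dy ∧ dz
  d(3*w*x + y^2 + 3*z^2) includes (∂/∂w)(3*w*x + y^2 + 3*z^2) dw = (3*x) dw, which multiplied by dx ∧ dz gives (3*x) dx ∧ dz ∧ dw
  d(2*x*z) includes (∂/∂x)(2*x*z) dx = (2*z) dx, which multiplied by dy ∧ dz gives (2*z) dx ∧ dy ∧ dz
  d(w*(-2*w - 2*y + 3*z)) includes (∂/∂y)(w*(-2*w - 2*y + 3*z)) dy = (-2*w) dy, which multiplied by dz ∧ dw gives (-2*w) dy ∧ dz ∧ dw
Collecting like 3-forms: d(omega) = (x - 2*y + 2*z) dx ∧ dy ∧ dz + (3*x) dx ∧ dz ∧ dw + (-2*w) dy ∧ dz ∧ dw.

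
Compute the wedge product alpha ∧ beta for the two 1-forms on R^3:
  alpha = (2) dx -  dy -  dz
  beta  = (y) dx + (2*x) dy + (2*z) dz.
alpha ∧ beta = (4*x + y) dx ∧ dy + (y + 4*z) dx ∧ dz + (2*x - 2*z) dy ∧ dz

Distribute the wedge, using dx_i ∧ dx_j = -dx_j ∧ dx_i and dx_i ∧ dx_i = 0. For each pair (i, j) with i < j, the coefficient of dx_i ∧ dx_j in alpha ∧ beta is (alpha_i * beta_j - alpha_j * beta_i). Collecting: alpha ∧ beta = (4*x + y) dx ∧ dy + (y + 4*z) dx ∧ dz + (2*x - 2*z) dy ∧ dz.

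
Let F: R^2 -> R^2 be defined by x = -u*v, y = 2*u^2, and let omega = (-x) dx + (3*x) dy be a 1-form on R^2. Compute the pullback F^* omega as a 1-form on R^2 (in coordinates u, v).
F^* omega = (u*v*(-12*u - v)) du + (-u^2*v) dv

Using F^*(f dg) = (f ∘ F) d(g ∘ F), substitute each coordinate x_i by F_i(u, v) in f_i, and replace dx_i by d F_i = (∂F_i/∂u) du + (∂F_i/∂v) dv.
  For the x component: f_1(F) = u*v; d F_1 = (-v) du + (-u) dv
  For the y component: f_2(F) = -3*u*v; d F_2 = (4*u) du + (0) dv
Combining and collecting du, dv coefficients:
  coeff of du: u*v*(-12*u - v)
  coeff of dv: -u^2*v
F^* omega = (u*v*(-12*u - v)) du + (-u^2*v) dv.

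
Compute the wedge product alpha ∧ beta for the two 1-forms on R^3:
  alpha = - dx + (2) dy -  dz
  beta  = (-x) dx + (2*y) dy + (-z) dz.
alpha ∧ beta = (2*x - 2*y) dx ∧ dy + (-x + z) dx ∧ dz + (2*y - 2*z) dy ∧ dz

Distribute the wedge, using dx_i ∧ dx_j = -dx_j ∧ dx_i and dx_i ∧ dx_i = 0. For each pair (i, j) with i < j, the coefficient of dx_i ∧ dx_j in alpha ∧ beta is (alpha_i * beta_j - alpha_j * beta_i). Collecting: alpha ∧ beta = (2*x - 2*y) dx ∧ dy + (-x + z) dx ∧ dz + (2*y - 2*z) dy ∧ dz.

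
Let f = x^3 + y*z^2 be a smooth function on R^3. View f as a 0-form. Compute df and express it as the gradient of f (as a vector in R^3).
df = (3*x^2) dx + (z^2) dy + (2*y*z) dz; grad f = (3*x^2, z^2, 2*y*z)

For a 0-form f, d f = (∂f/∂x) dx + (∂f/∂y) dy + (∂f/∂z) dz. The components of the vector representation are exactly the entries of grad f in Cartesian coordinates:
  ∂f/∂x = 3*x^2
  ∂f/∂y = z^2
  ∂f/∂z = 2*y*z.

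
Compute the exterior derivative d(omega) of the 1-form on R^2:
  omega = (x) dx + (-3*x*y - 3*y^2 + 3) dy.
d(omega) = (-3*y) dx ∧ dy

For a 1-form omega = sum_i f_i dx_i, the exterior derivative is
  d(omega) = sum_{i < j} (∂f_j/∂x_i - ∂f_i/∂x_j) dx_i ∧ dx_j.
  coefficient of dx ∧ dy: ∂f_2/∂x - ∂f_1/∂y = ∂(-3*x*y - 3*y^2 + 3)/∂x - ∂(x)/∂y = -3*y
Assembling: d(omega) = (-3*y) dx ∧ dy.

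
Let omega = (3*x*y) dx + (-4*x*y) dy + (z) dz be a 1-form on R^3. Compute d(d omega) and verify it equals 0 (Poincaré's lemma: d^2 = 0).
d(d omega) = 0

Step 1: d omega = sum_{i<j} (∂f_j/∂x_i - ∂f_i/∂x_j) dx_i ∧ dx_j:
  coeff of dx ∧ dy: -3*x - 4*y
  coeff of dx ∧ dz: 0
  coeff of dy ∧ dz: 0
Step 2: Apply d again to each 2-form coefficient. The only possible 3-form in R^3 is dx ∧ dy ∧ dz, with coefficient
  ∂(coeff of dy∧dz)/∂x - ∂(coeff of dx∧dz)/∂y + ∂(coeff of dx∧dy)/∂z
  = ∂/∂x (0) - ∂/∂y (0) + ∂/∂z (-3*x - 4*y).
Each of these terms simplifies to sums of mixed partials that cancel in pairs. The result is 0 (by equality of mixed partials for smooth functions — Schwarz / Clairaut).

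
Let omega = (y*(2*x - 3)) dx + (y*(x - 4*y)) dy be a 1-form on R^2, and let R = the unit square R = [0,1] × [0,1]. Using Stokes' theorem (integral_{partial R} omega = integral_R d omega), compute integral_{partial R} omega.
integral_(partial R) omega = 5/2

Stokes: integral_partial_R omega = integral_R d omega with d omega = (∂Q/∂x - ∂P/∂y) dx ∧ dy.
  ∂Q/∂x = y
  ∂P/∂y = 2*x - 3
  integrand = ∂Q/∂x - ∂P/∂y = -2*x + y + 3.
Integrating over R: integral_0^1 integral_0^1 (-2*x + y + 3) dx dy = 5/2.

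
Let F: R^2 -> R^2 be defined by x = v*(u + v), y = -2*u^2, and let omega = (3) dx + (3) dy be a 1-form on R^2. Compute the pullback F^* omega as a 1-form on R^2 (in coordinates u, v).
F^* omega = (-12*u + 3*v) du + (3*u + 6*v) dv

Using F^*(f dg) = (f ∘ F) d(g ∘ F), substitute each coordinate x_i by F_i(u, v) in f_i, and replace dx_i by d F_i = (∂F_i/∂u) du + (∂F_i/∂v) dv.
  For the x component: f_1(F) = 3; d F_1 = (v) du + (u + 2*v) dv
  For the y component: f_2(F) = 3; d F_2 = (-4*u) du + (0) dv
Combining and collecting du, dv coefficients:
  coeff of du: -12*u + 3*v
  coeff of dv: 3*u + 6*v
F^* omega = (-12*u + 3*v) du + (3*u + 6*v) dv.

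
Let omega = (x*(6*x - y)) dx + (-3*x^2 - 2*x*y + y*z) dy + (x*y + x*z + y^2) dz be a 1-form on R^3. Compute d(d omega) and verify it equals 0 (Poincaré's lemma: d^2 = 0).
d(d omega) = 0

Step 1: d omega = sum_{i<j} (∂f_j/∂x_i - ∂f_i/∂x_j) dx_i ∧ dx_j:
  coeff of dx ∧ dy: -5*x - 2*y
  coeff of dx ∧ dz: y + z
  coeff of dy ∧ dz: x + y
Step 2: Apply d again to each 2-form coefficient. The only possible 3-form in R^3 is dx ∧ dy ∧ dz, with coefficient
  ∂(coeff of dy∧dz)/∂x - ∂(coeff of dx∧dz)/∂y + ∂(coeff of dx∧dy)/∂z
  = ∂/∂x (x + y) - ∂/∂y (y + z) + ∂/∂z (-5*x - 2*y).
Each of these terms simplifies to sums of mixed partials that cancel in pairs. The result is 0 (by equality of mixed partials for smooth functions — Schwarz / Clairaut).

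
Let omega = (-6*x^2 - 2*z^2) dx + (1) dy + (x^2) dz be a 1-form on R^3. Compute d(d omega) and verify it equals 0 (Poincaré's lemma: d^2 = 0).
d(d omega) = 0

Step 1: d omega = sum_{i<j} (∂f_j/∂x_i - ∂f_i/∂x_j) dx_i ∧ dx_j:
  coeff of dx ∧ dy: 0
  coeff of dx ∧ dz: 2*x + 4*z
  coeff of dy ∧ dz: 0
Step 2: Apply d again to each 2-form coefficient. The only possible 3-form in R^3 is dx ∧ dy ∧ dz, with coefficient
  ∂(coeff of dy∧dz)/∂x - ∂(coeff of dx∧dz)/∂y + ∂(coeff of dx∧dy)/∂z
  = ∂/∂x (0) - ∂/∂y (2*x + 4*z) + ∂/∂z (0).
Each of these terms simplifies to sums of mixed partials that cancel in pairs. The result is 0 (by equality of mixed partials for smooth functions — Schwarz / Clairaut).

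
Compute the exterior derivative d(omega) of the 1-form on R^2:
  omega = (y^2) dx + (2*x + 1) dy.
d(omega) = (2 - 2*y) dx ∧ dy

For a 1-form omega = sum_i f_i dx_i, the exterior derivative is
  d(omega) = sum_{i < j} (∂f_j/∂x_i - ∂f_i/∂x_j) dx_i ∧ dx_j.
  coefficient of dx ∧ dy: ∂f_2/∂x - ∂f_1/∂y = ∂(2*x + 1)/∂x - ∂(y^2)/∂y = 2 - 2*y
Assembling: d(omega) = (2 - 2*y) dx ∧ dy.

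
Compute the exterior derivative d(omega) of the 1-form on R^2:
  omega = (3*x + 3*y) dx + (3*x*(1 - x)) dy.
d(omega) = (-6*x) dx ∧ dy

For a 1-form omega = sum_i f_i dx_i, the exterior derivative is
  d(omega) = sum_{i < j} (∂f_j/∂x_i - ∂f_i/∂x_j) dx_i ∧ dx_j.
  coefficient of dx ∧ dy: ∂f_2/∂x - ∂f_1/∂y = ∂(3*x*(1 - x))/∂x - ∂(3*x + 3*y)/∂y = -6*x
Assembling: d(omega) = (-6*x) dx ∧ dy.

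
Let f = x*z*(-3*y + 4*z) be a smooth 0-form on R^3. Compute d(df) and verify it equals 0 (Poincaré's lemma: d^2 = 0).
d(df) = 0

Step 1: df = sum_i (∂f/∂x_i) dx_i = (z*(-3*y + 4*z)) dx + (-3*x*z) dy + (x*(-3*y + 8*z)) dz.
Step 2: Apply d again. Using the 1-form formula, the coefficient of dx ∧ dy in d(df) is ∂^2 f/∂x ∂y - ∂^2 f/∂y ∂x = (-3*z) - (-3*z) = 0 (equality of mixed partials for smooth f).
Similarly for dx ∧ dz and dy ∧ dz — all coefficients vanish. So d(df) = 0.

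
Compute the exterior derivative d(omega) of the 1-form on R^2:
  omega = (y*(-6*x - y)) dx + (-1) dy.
d(omega) = (6*x + 2*y) dx ∧ dy

For a 1-form omega = sum_i f_i dx_i, the exterior derivative is
  d(omega) = sum_{i < j} (∂f_j/∂x_i - ∂f_i/∂x_j) dx_i ∧ dx_j.
  coefficient of dx ∧ dy: ∂f_2/∂x - ∂f_1/∂y = ∂(-1)/∂x - ∂(y*(-6*x - y))/∂y = 6*x + 2*y
Assembling: d(omega) = (6*x + 2*y) dx ∧ dy.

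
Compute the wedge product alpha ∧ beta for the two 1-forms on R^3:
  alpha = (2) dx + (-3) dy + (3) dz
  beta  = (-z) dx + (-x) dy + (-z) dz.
alpha ∧ beta = (-2*x - 3*z) dx ∧ dy + (z) dx ∧ dz + (3*x + 3*z) dy ∧ dz

Distribute the wedge, using dx_i ∧ dx_j = -dx_j ∧ dx_i and dx_i ∧ dx_i = 0. For each pair (i, j) with i < j, the coefficient of dx_i ∧ dx_j in alpha ∧ beta is (alpha_i * beta_j - alpha_j * beta_i). Collecting: alpha ∧ beta = (-2*x - 3*z) dx ∧ dy + (z) dx ∧ dz + (3*x + 3*z) dy ∧ dz.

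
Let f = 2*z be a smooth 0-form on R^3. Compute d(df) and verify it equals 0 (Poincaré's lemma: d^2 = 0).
d(df) = 0

Step 1: df = sum_i (∂f/∂x_i) dx_i = (0) dx + (0) dy + (2) dz.
Step 2: Apply d again. Using the 1-form formula, the coefficient of dx ∧ dy in d(df) is ∂^2 f/∂x ∂y - ∂^2 f/∂y ∂x = (0) - (0) = 0 (equality of mixed partials for smooth f).
Similarly for dx ∧ dz and dy ∧ dz — all coefficients vanish. So d(df) = 0.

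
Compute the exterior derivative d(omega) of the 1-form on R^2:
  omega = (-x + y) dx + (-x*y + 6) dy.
d(omega) = (-y - 1) dx ∧ dy

For a 1-form omega = sum_i f_i dx_i, the exterior derivative is
  d(omega) = sum_{i < j} (∂f_j/∂x_i - ∂f_i/∂x_j) dx_i ∧ dx_j.
  coefficient of dx ∧ dy: ∂f_2/∂x - ∂f_1/∂y = ∂(-x*y + 6)/∂x - ∂(-x + y)/∂y = -y - 1
Assembling: d(omega) = (-y - 1) dx ∧ dy.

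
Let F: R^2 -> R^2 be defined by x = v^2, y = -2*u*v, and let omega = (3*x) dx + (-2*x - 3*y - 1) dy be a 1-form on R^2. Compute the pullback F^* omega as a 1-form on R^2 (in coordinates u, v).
F^* omega = (2*v*(-6*u*v + 2*v^2 + 1)) du + (-12*u^2*v + 4*u*v^2 + 2*u + 6*v^3) dv

Using F^*(f dg) = (f ∘ F) d(g ∘ F), substitute each coordinate x_i by F_i(u, v) in f_i, and replace dx_i by d F_i = (∂F_i/∂u) du + (∂F_i/∂v) dv.
  For the x component: f_1(F) = 3*v^2; d F_1 = (0) du + (2*v) dv
  For the y component: f_2(F) = 6*u*v - 2*v^2 - 1; d F_2 = (-2*v) du + (-2*u) dv
Combining and collecting du, dv coefficients:
  coeff of du: 2*v*(-6*u*v + 2*v^2 + 1)
  coeff of dv: -12*u^2*v + 4*u*v^2 + 2*u + 6*v^3
F^* omega = (2*v*(-6*u*v + 2*v^2 + 1)) du + (-12*u^2*v + 4*u*v^2 + 2*u + 6*v^3) dv.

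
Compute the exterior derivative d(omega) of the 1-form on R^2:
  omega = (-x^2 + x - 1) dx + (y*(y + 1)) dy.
d(omega) = 0

For a 1-form omega = sum_i f_i dx_i, the exterior derivative is
  d(omega) = sum_{i < j} (∂f_j/∂x_i - ∂f_i/∂x_j) dx_i ∧ dx_j.

Assembling: d(omega) = 0.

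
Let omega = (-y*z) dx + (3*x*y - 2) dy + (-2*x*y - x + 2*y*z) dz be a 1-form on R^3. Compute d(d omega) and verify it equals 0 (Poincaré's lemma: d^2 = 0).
d(d omega) = 0

Step 1: d omega = sum_{i<j} (∂f_j/∂x_i - ∂f_i/∂x_j) dx_i ∧ dx_j:
  coeff of dx ∧ dy: 3*y + z
  coeff of dx ∧ dz: -y - 1
  coeff of dy ∧ dz: -2*x + 2*z
Step 2: Apply d again to each 2-form coefficient. The only possible 3-form in R^3 is dx ∧ dy ∧ dz, with coefficient
  ∂(coeff of dy∧dz)/∂x - ∂(coeff of dx∧dz)/∂y + ∂(coeff of dx∧dy)/∂z
  = ∂/∂x (-2*x + 2*z) - ∂/∂y (-y - 1) + ∂/∂z (3*y + z).
Each of these terms simplifies to sums of mixed partials that cancel in pairs. The result is 0 (by equality of mixed partials for smooth functions — Schwarz / Clairaut).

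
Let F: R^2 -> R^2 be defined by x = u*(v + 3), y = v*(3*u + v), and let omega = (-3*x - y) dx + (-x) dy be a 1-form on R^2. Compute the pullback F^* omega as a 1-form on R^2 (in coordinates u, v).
F^* omega = (-9*u*v^2 - 36*u*v - 27*u - v^3 - 3*v^2) du + (3*u*(-3*u*v - 6*u - v^2 - 2*v)) dv

Using F^*(f dg) = (f ∘ F) d(g ∘ F), substitute each coordinate x_i by F_i(u, v) in f_i, and replace dx_i by d F_i = (∂F_i/∂u) du + (∂F_i/∂v) dv.
  For the x component: f_1(F) = -6*u*v - 9*u - v^2; d F_1 = (v + 3) du + (u) dv
  For the y component: f_2(F) = u*(-v - 3); d F_2 = (3*v) du + (3*u + 2*v) dv
Combining and collecting du, dv coefficients:
  coeff of du: -9*u*v^2 - 36*u*v - 27*u - v^3 - 3*v^2
  coeff of dv: 3*u*(-3*u*v - 6*u - v^2 - 2*v)
F^* omega = (-9*u*v^2 - 36*u*v - 27*u - v^3 - 3*v^2) du + (3*u*(-3*u*v - 6*u - v^2 - 2*v)) dv.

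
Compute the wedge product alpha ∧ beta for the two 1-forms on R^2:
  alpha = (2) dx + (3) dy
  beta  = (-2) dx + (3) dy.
alpha ∧ beta = (12) dx ∧ dy

Distribute the wedge, using dx_i ∧ dx_j = -dx_j ∧ dx_i and dx_i ∧ dx_i = 0. For each pair (i, j) with i < j, the coefficient of dx_i ∧ dx_j in alpha ∧ beta is (alpha_i * beta_j - alpha_j * beta_i). Collecting: alpha ∧ beta = (12) dx ∧ dy.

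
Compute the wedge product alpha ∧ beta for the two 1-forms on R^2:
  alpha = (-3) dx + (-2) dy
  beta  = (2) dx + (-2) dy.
alpha ∧ beta = (10) dx ∧ dy

Distribute the wedge, using dx_i ∧ dx_j = -dx_j ∧ dx_i and dx_i ∧ dx_i = 0. For each pair (i, j) with i < j, the coefficient of dx_i ∧ dx_j in alpha ∧ beta is (alpha_i * beta_j - alpha_j * beta_i). Collecting: alpha ∧ beta = (10) dx ∧ dy.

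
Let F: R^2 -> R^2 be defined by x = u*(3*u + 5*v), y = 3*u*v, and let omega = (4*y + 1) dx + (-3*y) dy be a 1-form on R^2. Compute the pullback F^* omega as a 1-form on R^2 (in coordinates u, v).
F^* omega = (72*u^2*v + 33*u*v^2 + 6*u + 5*v) du + (u*(33*u*v + 5)) dv

Using F^*(f dg) = (f ∘ F) d(g ∘ F), substitute each coordinate x_i by F_i(u, v) in f_i, and replace dx_i by d F_i = (∂F_i/∂u) du + (∂F_i/∂v) dv.
  For the x component: f_1(F) = 12*u*v + 1; d F_1 = (6*u + 5*v) du + (5*u) dv
  For the y component: f_2(F) = -9*u*v; d F_2 = (3*v) du + (3*u) dv
Combining and collecting du, dv coefficients:
  coeff of du: 72*u^2*v + 33*u*v^2 + 6*u + 5*v
  coeff of dv: u*(33*u*v + 5)
F^* omega = (72*u^2*v + 33*u*v^2 + 6*u + 5*v) du + (u*(33*u*v + 5)) dv.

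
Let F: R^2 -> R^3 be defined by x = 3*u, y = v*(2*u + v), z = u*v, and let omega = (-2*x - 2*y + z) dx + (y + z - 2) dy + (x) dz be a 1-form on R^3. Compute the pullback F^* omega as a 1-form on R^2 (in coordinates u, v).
F^* omega = (6*u*v^2 - 6*u*v - 18*u + 2*v^3 - 6*v^2 - 4*v) du + (6*u^2*v + 3*u^2 + 8*u*v^2 - 4*u + 2*v^3 - 4*v) dv

Using F^*(f dg) = (f ∘ F) d(g ∘ F), substitute each coordinate x_i by F_i(u, v) in f_i, and replace dx_i by d F_i = (∂F_i/∂u) du + (∂F_i/∂v) dv.
  For the x component: f_1(F) = -3*u*v - 6*u - 2*v^2; d F_1 = (3) du + (0) dv
  For the y component: f_2(F) = 3*u*v + v^2 - 2; d F_2 = (2*v) du + (2*u + 2*v) dv
  For the z component: f_3(F) = 3*u; d F_3 = (v) du + (u) dv
Combining and collecting du, dv coefficients:
  coeff of du: 6*u*v^2 - 6*u*v - 18*u + 2*v^3 - 6*v^2 - 4*v
  coeff of dv: 6*u^2*v + 3*u^2 + 8*u*v^2 - 4*u + 2*v^3 - 4*v
F^* omega = (6*u*v^2 - 6*u*v - 18*u + 2*v^3 - 6*v^2 - 4*v) du + (6*u^2*v + 3*u^2 + 8*u*v^2 - 4*u + 2*v^3 - 4*v) dv.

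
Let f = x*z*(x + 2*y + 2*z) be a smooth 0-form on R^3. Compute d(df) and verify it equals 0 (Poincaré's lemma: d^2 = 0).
d(df) = 0

Step 1: df = sum_i (∂f/∂x_i) dx_i = (2*z*(x + y + z)) dx + (2*x*z) dy + (x*(x + 2*y + 4*z)) dz.
Step 2: Apply d again. Using the 1-form formula, the coefficient of dx ∧ dy in d(df) is ∂^2 f/∂x ∂y - ∂^2 f/∂y ∂x = (2*z) - (2*z) = 0 (equality of mixed partials for smooth f).
Similarly for dx ∧ dz and dy ∧ dz — all coefficients vanish. So d(df) = 0.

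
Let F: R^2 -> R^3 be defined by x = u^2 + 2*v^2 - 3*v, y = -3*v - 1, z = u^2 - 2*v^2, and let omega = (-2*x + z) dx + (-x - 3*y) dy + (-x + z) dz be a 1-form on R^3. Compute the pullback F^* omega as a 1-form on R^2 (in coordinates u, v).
F^* omega = (2*u*(-u^2 - 10*v^2 + 9*v)) du + (-4*u^2*v + 6*u^2 - 8*v^3 + 36*v^2 - 54*v - 9) dv

Using F^*(f dg) = (f ∘ F) d(g ∘ F), substitute each coordinate x_i by F_i(u, v) in f_i, and replace dx_i by d F_i = (∂F_i/∂u) du + (∂F_i/∂v) dv.
  For the x component: f_1(F) = -u^2 - 6*v^2 + 6*v; d F_1 = (2*u) du + (4*v - 3) dv
  For the y component: f_2(F) = -u^2 - 2*v^2 + 12*v + 3; d F_2 = (0) du + (-3) dv
  For the z component: f_3(F) = v*(3 - 4*v); d F_3 = (2*u) du + (-4*v) dv
Combining and collecting du, dv coefficients:
  coeff of du: 2*u*(-u^2 - 10*v^2 + 9*v)
  coeff of dv: -4*u^2*v + 6*u^2 - 8*v^3 + 36*v^2 - 54*v - 9
F^* omega = (2*u*(-u^2 - 10*v^2 + 9*v)) du + (-4*u^2*v + 6*u^2 - 8*v^3 + 36*v^2 - 54*v - 9) dv.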